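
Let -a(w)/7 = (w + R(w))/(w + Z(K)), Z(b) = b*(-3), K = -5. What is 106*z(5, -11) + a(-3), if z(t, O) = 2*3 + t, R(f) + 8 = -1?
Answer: 1173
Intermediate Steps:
R(f) = -9 (R(f) = -8 - 1 = -9)
z(t, O) = 6 + t
Z(b) = -3*b
a(w) = -7*(-9 + w)/(15 + w) (a(w) = -7*(w - 9)/(w - 3*(-5)) = -7*(-9 + w)/(w + 15) = -7*(-9 + w)/(15 + w))
106*z(5, -11) + a(-3) = 106*(6 + 5) + 7*(9 - 1*(-3))/(15 - 3) = 106*11 + 7*(9 + 3)/12 = 1166 + 7*(1/12)*12 = 1166 + 7 = 1173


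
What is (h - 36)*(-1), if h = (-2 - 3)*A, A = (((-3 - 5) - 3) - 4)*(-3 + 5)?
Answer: -114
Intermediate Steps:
A = -30 (A = ((-8 - 3) - 4)*2 = (-11 - 4)*2 = -15*2 = -30)
h = 150 (h = (-2 - 3)*(-30) = -5*(-30) = 150)
(h - 36)*(-1) = (150 - 36)*(-1) = 114*(-1) = -114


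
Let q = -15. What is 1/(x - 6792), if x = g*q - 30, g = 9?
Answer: -1/6957 ≈ -0.00014374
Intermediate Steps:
x = -165 (x = 9*(-15) - 30 = -135 - 30 = -165)
1/(x - 6792) = 1/(-165 - 6792) = 1/(-6957) = -1/6957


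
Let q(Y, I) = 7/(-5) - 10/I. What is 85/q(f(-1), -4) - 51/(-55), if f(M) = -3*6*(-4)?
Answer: 391/5 ≈ 78.200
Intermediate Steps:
f(M) = 72 (f(M) = -18*(-4) = 72)
q(Y, I) = -7/5 - 10/I (q(Y, I) = 7*(-1/5) - 10/I = -7/5 - 10/I)
85/q(f(-1), -4) - 51/(-55) = 85/(-7/5 - 10/(-4)) - 51/(-55) = 85/(-7/5 - 10*(-1/4)) - 51*(-1/55) = 85/(-7/5 + 5/2) + 51/55 = 85/(11/10) + 51/55 = 85*(10/11) + 51/55 = 850/11 + 51/55 = 391/5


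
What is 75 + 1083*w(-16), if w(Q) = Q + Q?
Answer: -34581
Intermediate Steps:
w(Q) = 2*Q
75 + 1083*w(-16) = 75 + 1083*(2*(-16)) = 75 + 1083*(-32) = 75 - 34656 = -34581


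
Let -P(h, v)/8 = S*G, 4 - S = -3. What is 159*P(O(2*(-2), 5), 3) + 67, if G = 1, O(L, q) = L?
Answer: -8837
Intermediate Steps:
S = 7 (S = 4 - 1*(-3) = 4 + 3 = 7)
P(h, v) = -56
159*P(O(2*(-2), 5), 3) + 67 = 159*(-56) + 67 = -8904 + 67 = -8837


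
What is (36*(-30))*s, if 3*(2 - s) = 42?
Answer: 12960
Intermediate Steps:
s = -12 (s = 2 - ⅓*42 = 2 - 14 = -12)
(36*(-30))*s = (36*(-30))*(-12) = -1080*(-12) = 12960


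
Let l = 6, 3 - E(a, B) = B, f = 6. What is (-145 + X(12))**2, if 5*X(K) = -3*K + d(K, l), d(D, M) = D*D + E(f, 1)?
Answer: 15129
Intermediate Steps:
E(a, B) = 3 - B
d(D, M) = 2 + D**2 (d(D, M) = D*D + (3 - 1*1) = D**2 + (3 - 1) = D**2 + 2 = 2 + D**2)
X(K) = 2/5 - 3*K/5 + K**2/5 (X(K) = (-3*K + (2 + K**2))/5 = (2 + K**2 - 3*K)/5 = 2/5 - 3*K/5 + K**2/5)
(-145 + X(12))**2 = (-145 + (2/5 - 3/5*12 + (1/5)*12**2))**2 = (-145 + (2/5 - 36/5 + (1/5)*144))**2 = (-145 + (2/5 - 36/5 + 144/5))**2 = (-145 + 22)**2 = (-123)**2 = 15129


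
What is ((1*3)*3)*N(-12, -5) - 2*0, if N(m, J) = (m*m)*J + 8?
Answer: -6408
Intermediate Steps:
N(m, J) = 8 + J*m**2 (N(m, J) = m**2*J + 8 = J*m**2 + 8 = 8 + J*m**2)
((1*3)*3)*N(-12, -5) - 2*0 = ((1*3)*3)*(8 - 5*(-12)**2) - 2*0 = (3*3)*(8 - 5*144) + 0 = 9*(8 - 720) + 0 = 9*(-712) + 0 = -6408 + 0 = -6408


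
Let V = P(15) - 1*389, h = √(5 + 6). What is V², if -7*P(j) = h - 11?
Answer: (2712 + √11)²/49 ≈ 1.5047e+5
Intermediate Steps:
h = √11 ≈ 3.3166
P(j) = 11/7 - √11/7 (P(j) = -(√11 - 11)/7 = -(-11 + √11)/7 = 11/7 - √11/7)
V = -2712/7 - √11/7 (V = (11/7 - √11/7) - 1*389 = (11/7 - √11/7) - 389 = -2712/7 - √11/7 ≈ -387.90)
V² = (-2712/7 - √11/7)²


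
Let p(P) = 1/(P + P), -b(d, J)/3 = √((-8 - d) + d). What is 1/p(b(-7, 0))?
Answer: -12*I*√2 ≈ -16.971*I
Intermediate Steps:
b(d, J) = -6*I*√2 (b(d, J) = -3*√((-8 - d) + d) = -6*I*√2)
p(P) = 1/(2*P)
1/p(b(-7, 0)) = 1/(1/(2*((-6*I*√2)))) = 1/((I*√2/12)/2) = 1/(I*√2/24) = -12*I*√2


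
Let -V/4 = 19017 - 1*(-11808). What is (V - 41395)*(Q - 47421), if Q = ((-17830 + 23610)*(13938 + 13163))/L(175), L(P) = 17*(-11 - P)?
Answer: 1485108011485/93 ≈ 1.5969e+10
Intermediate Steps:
V = -123300 (V = -4*(19017 - 1*(-11808)) = -4*(19017 + 11808) = -4*30825 = -123300)
L(P) = -187 - 17*P
Q = -4607170/93 (Q = ((-17830 + 23610)*(13938 + 13163))/(-187 - 17*175) = (5780*27101)/(-187 - 2975) = 156643780/(-3162) = 156643780*(-1/3162) = -4607170/93 ≈ -49539.)
(V - 41395)*(Q - 47421) = (-123300 - 41395)*(-4607170/93 - 47421) = -164695*(-9017323/93) = 1485108011485/93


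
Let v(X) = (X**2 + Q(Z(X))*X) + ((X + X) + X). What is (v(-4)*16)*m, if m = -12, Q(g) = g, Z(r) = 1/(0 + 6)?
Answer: -640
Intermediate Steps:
Z(r) = 1/6
v(X) = X**2 + 19*X/6 (v(X) = (X**2 + X/6) + ((X + X) + X) = (X**2 + X/6) + (2*X + X) = (X**2 + X/6) + 3*X = X**2 + 19*X/6)
(v(-4)*16)*m = (((1/6)*(-4)*(19 + 6*(-4)))*16)*(-12) = (((1/6)*(-4)*(19 - 24))*16)*(-12) = (((1/6)*(-4)*(-5))*16)*(-12) = ((10/3)*16)*(-12) = (160/3)*(-12) = -640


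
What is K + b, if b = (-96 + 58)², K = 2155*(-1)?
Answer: -711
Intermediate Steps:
K = -2155
b = 1444 (b = (-38)² = 1444)
K + b = -2155 + 1444 = -711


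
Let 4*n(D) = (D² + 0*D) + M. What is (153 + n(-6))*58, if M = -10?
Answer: 9251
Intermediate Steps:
n(D) = -5/2 + D²/4 (n(D) = ((D² + 0*D) - 10)/4 = ((D² + 0) - 10)/4 = (D² - 10)/4 = (-10 + D²)/4 = -5/2 + D²/4)
(153 + n(-6))*58 = (153 + (-5/2 + (¼)*(-6)²))*58 = (153 + (-5/2 + (¼)*36))*58 = (153 + (-5/2 + 9))*58 = (153 + 13/2)*58 = (319/2)*58 = 9251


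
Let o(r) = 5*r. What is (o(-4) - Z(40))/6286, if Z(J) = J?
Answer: -30/3143 ≈ -0.0095450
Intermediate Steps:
(o(-4) - Z(40))/6286 = (5*(-4) - 1*40)/6286 = (-20 - 40)*(1/6286) = -60*1/6286 = -30/3143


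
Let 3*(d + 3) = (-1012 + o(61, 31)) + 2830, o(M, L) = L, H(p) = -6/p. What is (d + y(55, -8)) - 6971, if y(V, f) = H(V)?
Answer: -1049033/165 ≈ -6357.8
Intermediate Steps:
y(V, f) = -6/V
d = 1840/3 (d = -3 + ((-1012 + 31) + 2830)/3 = -3 + (-981 + 2830)/3 = -3 + (1/3)*1849 = -3 + 1849/3 = 1840/3 ≈ 613.33)
(d + y(55, -8)) - 6971 = (1840/3 - 6/55) - 6971 = 101182/165 - 6971 = -1049033/165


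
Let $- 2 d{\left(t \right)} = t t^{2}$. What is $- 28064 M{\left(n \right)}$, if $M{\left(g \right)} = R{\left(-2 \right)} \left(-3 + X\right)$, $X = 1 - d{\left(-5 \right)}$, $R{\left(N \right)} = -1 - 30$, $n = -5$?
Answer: $-56113968$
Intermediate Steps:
$d{\left(t \right)} = - \frac{t^{3}}{2}$ ($d{\left(t \right)} = - \frac{t t^{2}}{2} = - \frac{t^{3}}{2}$)
$R{\left(N \right)} = -31$ ($R{\left(N \right)} = -1 - 30 = -31$)
$X = - \frac{123}{2}$ ($X = 1 - - \frac{\left(-5\right)^{3}}{2} = 1 - \left(- \frac{1}{2}\right) \left(-125\right) = 1 - \frac{125}{2} = - \frac{123}{2} \approx -61.5$)
$M{\left(g \right)} = \frac{3999}{2}$ ($M{\left(g \right)} = - 31 \left(-3 - \frac{123}{2}\right) = \left(-31\right) \left(- \frac{129}{2}\right) = \frac{3999}{2}$)
$- 28064 M{\left(n \right)} = \left(-28064\right) \frac{3999}{2} = -56113968$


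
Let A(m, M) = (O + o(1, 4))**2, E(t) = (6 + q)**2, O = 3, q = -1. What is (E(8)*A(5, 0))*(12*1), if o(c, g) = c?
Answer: 4800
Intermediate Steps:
E(t) = 25 (E(t) = (6 - 1)**2 = 5**2 = 25)
A(m, M) = 16 (A(m, M) = (3 + 1)**2 = 4**2 = 16)
(E(8)*A(5, 0))*(12*1) = (25*16)*(12*1) = 400*12 = 4800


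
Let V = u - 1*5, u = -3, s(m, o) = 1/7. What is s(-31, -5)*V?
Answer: -8/7 ≈ -1.1429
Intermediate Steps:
s(m, o) = ⅐
V = -8 (V = -3 - 1*5 = -3 - 5 = -8)
s(-31, -5)*V = (⅐)*(-8) = -8/7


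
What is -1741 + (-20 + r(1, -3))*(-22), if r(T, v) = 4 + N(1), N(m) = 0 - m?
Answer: -1367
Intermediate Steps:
N(m) = -m
r(T, v) = 3 (r(T, v) = 4 - 1*1 = 4 - 1 = 3)
-1741 + (-20 + r(1, -3))*(-22) = -1741 + (-20 + 3)*(-22) = -1741 - 17*(-22) = -1741 + 374 = -1367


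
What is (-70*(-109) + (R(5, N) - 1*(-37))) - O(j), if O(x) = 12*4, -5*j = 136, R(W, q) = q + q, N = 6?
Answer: 7631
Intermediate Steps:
R(W, q) = 2*q
j = -136/5 (j = -⅕*136 = -136/5 ≈ -27.200)
O(x) = 48
(-70*(-109) + (R(5, N) - 1*(-37))) - O(j) = (-70*(-109) + (2*6 - 1*(-37))) - 1*48 = (7630 + (12 + 37)) - 48 = (7630 + 49) - 48 = 7679 - 48 = 7631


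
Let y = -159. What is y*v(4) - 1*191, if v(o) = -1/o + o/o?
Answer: -1241/4 ≈ -310.25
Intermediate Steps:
v(o) = 1 - 1/o (v(o) = -1/o + 1 = 1 - 1/o)
y*v(4) - 1*191 = -159*(-1 + 4)/4 - 1*191 = -159*3/4 - 191 = -159*¾ - 191 = -477/4 - 191 = -1241/4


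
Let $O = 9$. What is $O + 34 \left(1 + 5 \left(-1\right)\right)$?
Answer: $-127$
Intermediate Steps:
$O + 34 \left(1 + 5 \left(-1\right)\right) = 9 + 34 \left(1 + 5 \left(-1\right)\right) = 9 + 34 \left(1 - 5\right) = 9 + 34 \left(-4\right) = 9 - 136 = -127$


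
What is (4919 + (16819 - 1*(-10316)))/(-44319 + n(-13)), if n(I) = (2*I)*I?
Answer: -32054/43981 ≈ -0.72882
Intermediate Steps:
n(I) = 2*I**2
(4919 + (16819 - 1*(-10316)))/(-44319 + n(-13)) = (4919 + (16819 - 1*(-10316)))/(-44319 + 2*(-13)**2) = (4919 + (16819 + 10316))/(-44319 + 2*169) = (4919 + 27135)/(-44319 + 338) = 32054/(-43981) = 32054*(-1/43981) = -32054/43981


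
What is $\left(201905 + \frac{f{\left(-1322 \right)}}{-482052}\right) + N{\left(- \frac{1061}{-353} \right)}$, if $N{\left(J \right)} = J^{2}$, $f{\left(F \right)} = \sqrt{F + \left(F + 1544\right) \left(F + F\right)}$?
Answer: $\frac{25160305866}{124609} - \frac{i \sqrt{588290}}{482052} \approx 2.0191 \cdot 10^{5} - 0.0015911 i$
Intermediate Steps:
$f{\left(F \right)} = \sqrt{F + 2 F \left(1544 + F\right)}$ ($f{\left(F \right)} = \sqrt{F + \left(1544 + F\right) 2 F} = \sqrt{F + 2 F \left(1544 + F\right)}$)
$\left(201905 + \frac{f{\left(-1322 \right)}}{-482052}\right) + N{\left(- \frac{1061}{-353} \right)} = \left(201905 + \frac{\sqrt{- 1322 \left(3089 + 2 \left(-1322\right)\right)}}{-482052}\right) + \left(- \frac{1061}{-353}\right)^{2} = \left(201905 + \sqrt{- 1322 \left(3089 - 2644\right)} \left(- \frac{1}{482052}\right)\right) + \left(\left(-1061\right) \left(- \frac{1}{353}\right)\right)^{2} = \left(201905 + \sqrt{\left(-1322\right) 445} \left(- \frac{1}{482052}\right)\right) + \left(\frac{1061}{353}\right)^{2} = \left(201905 + \sqrt{-588290} \left(- \frac{1}{482052}\right)\right) + \frac{1125721}{124609} = \left(201905 + i \sqrt{588290} \left(- \frac{1}{482052}\right)\right) + \frac{1125721}{124609} = \left(201905 - \frac{i \sqrt{588290}}{482052}\right) + \frac{1125721}{124609} = \frac{25160305866}{124609} - \frac{i \sqrt{588290}}{482052}$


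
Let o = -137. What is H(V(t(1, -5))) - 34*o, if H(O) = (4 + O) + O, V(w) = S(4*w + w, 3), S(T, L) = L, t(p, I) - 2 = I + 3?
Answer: 4668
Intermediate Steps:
t(p, I) = 5 + I (t(p, I) = 2 + (I + 3) = 2 + (3 + I) = 5 + I)
V(w) = 3
H(O) = 4 + 2*O
H(V(t(1, -5))) - 34*o = (4 + 2*3) - 34*(-137) = (4 + 6) + 4658 = 10 + 4658 = 4668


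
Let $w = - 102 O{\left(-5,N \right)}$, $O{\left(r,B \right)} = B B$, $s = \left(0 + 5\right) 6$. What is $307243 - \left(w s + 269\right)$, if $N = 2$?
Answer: $319214$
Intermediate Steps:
$s = 30$ ($s = 5 \cdot 6 = 30$)
$O{\left(r,B \right)} = B^{2}$
$w = -408$ ($w = - 102 \cdot 2^{2} = \left(-102\right) 4 = -408$)
$307243 - \left(w s + 269\right) = 307243 - \left(\left(-408\right) 30 + 269\right) = 307243 - \left(-12240 + 269\right) = 307243 - -11971 = 307243 + 11971 = 319214$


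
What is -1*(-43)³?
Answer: 79507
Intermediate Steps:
-1*(-43)³ = -1*(-79507) = 79507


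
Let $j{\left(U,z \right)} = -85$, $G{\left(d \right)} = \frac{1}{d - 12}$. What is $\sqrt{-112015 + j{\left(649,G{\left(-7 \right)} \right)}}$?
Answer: $10 i \sqrt{1121} \approx 334.81 i$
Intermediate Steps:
$G{\left(d \right)} = \frac{1}{-12 + d}$
$\sqrt{-112015 + j{\left(649,G{\left(-7 \right)} \right)}} = \sqrt{-112015 - 85} = \sqrt{-112100} = 10 i \sqrt{1121}$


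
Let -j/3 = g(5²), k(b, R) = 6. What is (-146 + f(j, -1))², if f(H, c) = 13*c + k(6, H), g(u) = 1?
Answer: 23409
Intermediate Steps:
j = -3 (j = -3*1 = -3)
f(H, c) = 6 + 13*c (f(H, c) = 13*c + 6 = 6 + 13*c)
(-146 + f(j, -1))² = (-146 + (6 + 13*(-1)))² = (-146 + (6 - 13))² = (-146 - 7)² = (-153)² = 23409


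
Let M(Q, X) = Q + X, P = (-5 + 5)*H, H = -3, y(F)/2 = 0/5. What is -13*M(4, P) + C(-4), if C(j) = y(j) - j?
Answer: -48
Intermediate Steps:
y(F) = 0 (y(F) = 2*(0/5) = 2*(0*(⅕)) = 2*0 = 0)
P = 0 (P = (-5 + 5)*(-3) = 0*(-3) = 0)
C(j) = -j (C(j) = 0 - j = -j)
-13*M(4, P) + C(-4) = -13*(4 + 0) - 1*(-4) = -13*4 + 4 = -52 + 4 = -48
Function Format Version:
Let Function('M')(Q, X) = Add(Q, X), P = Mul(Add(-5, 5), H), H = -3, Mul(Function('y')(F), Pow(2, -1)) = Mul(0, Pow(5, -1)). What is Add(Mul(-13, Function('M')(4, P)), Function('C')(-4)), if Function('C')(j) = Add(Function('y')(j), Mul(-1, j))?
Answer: -48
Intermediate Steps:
Function('y')(F) = 0 (Function('y')(F) = Mul(2, Mul(0, Pow(5, -1))) = Mul(2, Mul(0, Rational(1, 5))) = Mul(2, 0) = 0)
P = 0 (P = Mul(Add(-5, 5), -3) = Mul(0, -3) = 0)
Function('C')(j) = Mul(-1, j) (Function('C')(j) = Add(0, Mul(-1, j)) = Mul(-1, j))
Add(Mul(-13, Function('M')(4, P)), Function('C')(-4)) = Add(Mul(-13, Add(4, 0)), Mul(-1, -4)) = Add(Mul(-13, 4), 4) = Add(-52, 4) = -48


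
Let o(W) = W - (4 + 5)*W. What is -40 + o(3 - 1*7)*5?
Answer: 120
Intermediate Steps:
o(W) = -8*W (o(W) = W - 9*W = -8*W)
-40 + o(3 - 1*7)*5 = -40 - 8*(3 - 1*7)*5 = -40 - 8*(3 - 7)*5 = -40 - 8*(-4)*5 = -40 + 32*5 = -40 + 160 = 120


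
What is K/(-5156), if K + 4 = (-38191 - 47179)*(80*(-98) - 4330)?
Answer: -259738224/1289 ≈ -2.0150e+5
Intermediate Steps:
K = 1038952896 (K = -4 + (-38191 - 47179)*(80*(-98) - 4330) = -4 - 85370*(-7840 - 4330) = -4 - 85370*(-12170) = -4 + 1038952900 = 1038952896)
K/(-5156) = 1038952896/(-5156) = 1038952896*(-1/5156) = -259738224/1289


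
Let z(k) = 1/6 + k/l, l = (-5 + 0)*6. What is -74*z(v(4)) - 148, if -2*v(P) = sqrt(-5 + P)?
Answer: -481/3 - 37*I/30 ≈ -160.33 - 1.2333*I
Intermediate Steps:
l = -30 (l = -5*6 = -30)
v(P) = -sqrt(-5 + P)/2
z(k) = 1/6 - k/30 (z(k) = 1/6 + k/(-30) = 1*(1/6) + k*(-1/30) = 1/6 - k/30)
-74*z(v(4)) - 148 = -74*(1/6 - (-1)*sqrt(-5 + 4)/60) - 148 = -74*(1/6 - (-1)*sqrt(-1)/60) - 148 = -74*(1/6 - (-1)*I/60) - 148 = -74*(1/6 + I/60) - 148 = (-37/3 - 37*I/30) - 148 = -481/3 - 37*I/30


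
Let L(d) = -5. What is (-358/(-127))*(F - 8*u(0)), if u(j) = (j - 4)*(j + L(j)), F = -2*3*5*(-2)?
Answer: -35800/127 ≈ -281.89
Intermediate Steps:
F = 60 (F = -30*(-2) = -2*(-30) = 60)
u(j) = (-5 + j)*(-4 + j) (u(j) = (j - 4)*(j - 5) = (-4 + j)*(-5 + j) = (-5 + j)*(-4 + j))
(-358/(-127))*(F - 8*u(0)) = (-358/(-127))*(60 - 8*(20 + 0² - 9*0)) = (-358*(-1/127))*(60 - 8*(20 + 0 + 0)) = 358*(60 - 8*20)/127 = 358*(60 - 160)/127 = (358/127)*(-100) = -35800/127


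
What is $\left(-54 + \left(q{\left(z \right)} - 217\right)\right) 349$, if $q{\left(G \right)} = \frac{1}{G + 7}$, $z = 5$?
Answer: $- \frac{1134599}{12} \approx -94550.0$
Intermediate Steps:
$q{\left(G \right)} = \frac{1}{7 + G}$
$\left(-54 + \left(q{\left(z \right)} - 217\right)\right) 349 = \left(-54 - \left(217 - \frac{1}{7 + 5}\right)\right) 349 = \left(-54 - \left(217 - \frac{1}{12}\right)\right) 349 = \left(-54 + \left(\frac{1}{12} - 217\right)\right) 349 = \left(-54 - \frac{2603}{12}\right) 349 = \left(- \frac{3251}{12}\right) 349 = - \frac{1134599}{12}$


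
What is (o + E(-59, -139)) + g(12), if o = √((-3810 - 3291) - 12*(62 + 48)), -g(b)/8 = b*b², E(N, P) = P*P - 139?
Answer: 5358 + I*√8421 ≈ 5358.0 + 91.766*I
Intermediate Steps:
E(N, P) = -139 + P² (E(N, P) = P² - 139 = -139 + P²)
g(b) = -8*b³ (g(b) = -8*b*b² = -8*b³)
o = I*√8421 (o = √(-7101 - 12*110) = √(-7101 - 1320) = √(-8421) = I*√8421 ≈ 91.766*I)
(o + E(-59, -139)) + g(12) = (I*√8421 + (-139 + (-139)²)) - 8*12³ = (I*√8421 + (-139 + 19321)) - 8*1728 = (I*√8421 + 19182) - 13824 = (19182 + I*√8421) - 13824 = 5358 + I*√8421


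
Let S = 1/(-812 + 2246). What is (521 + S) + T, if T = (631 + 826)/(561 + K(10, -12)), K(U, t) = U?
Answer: 428692003/818814 ≈ 523.55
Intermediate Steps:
T = 1457/571 (T = (631 + 826)/(561 + 10) = 1457/571 ≈ 2.5517)
S = 1/1434 ≈ 0.00069735
(521 + S) + T = (521 + 1/1434) + 1457/571 = 747115/1434 + 1457/571 = 428692003/818814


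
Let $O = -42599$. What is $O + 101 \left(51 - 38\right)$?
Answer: $-41286$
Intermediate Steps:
$O + 101 \left(51 - 38\right) = -42599 + 101 \left(51 - 38\right) = -42599 + 101 \cdot 13 = -42599 + 1313 = -41286$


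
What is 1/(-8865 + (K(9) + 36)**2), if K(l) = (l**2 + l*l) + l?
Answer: 1/33984 ≈ 2.9426e-5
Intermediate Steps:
K(l) = l + 2*l**2 (K(l) = (l**2 + l**2) + l = 2*l**2 + l = l + 2*l**2)
1/(-8865 + (K(9) + 36)**2) = 1/(-8865 + (9*(1 + 2*9) + 36)**2) = 1/(-8865 + (9*(1 + 18) + 36)**2) = 1/(-8865 + (9*19 + 36)**2) = 1/(-8865 + (171 + 36)**2) = 1/(-8865 + 207**2) = 1/(-8865 + 42849) = 1/33984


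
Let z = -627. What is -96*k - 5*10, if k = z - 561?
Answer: 113998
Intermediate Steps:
k = -1188 (k = -627 - 561 = -1188)
-96*k - 5*10 = -96*(-1188) - 5*10 = 114048 - 50 = 113998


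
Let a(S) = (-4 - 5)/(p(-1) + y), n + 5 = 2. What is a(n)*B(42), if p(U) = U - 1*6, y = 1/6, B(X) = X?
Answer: 2268/41 ≈ 55.317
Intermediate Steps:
n = -3 (n = -5 + 2 = -3)
y = 1/6 ≈ 0.16667
p(U) = -6 + U (p(U) = U - 6 = -6 + U)
a(S) = 54/41 (a(S) = (-4 - 5)/((-6 - 1) + 1/6) = -9/(-7 + 1/6) = -9/(-41/6) = -9*(-6/41) = 54/41)
a(n)*B(42) = (54/41)*42 = 2268/41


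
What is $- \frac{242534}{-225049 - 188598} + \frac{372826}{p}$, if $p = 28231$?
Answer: $\frac{161065333776}{11677668457} \approx 13.793$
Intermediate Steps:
$- \frac{242534}{-225049 - 188598} + \frac{372826}{p} = - \frac{242534}{-225049 - 188598} + \frac{372826}{28231} = - \frac{242534}{-413647} + 372826 \cdot \frac{1}{28231} = \left(-242534\right) \left(- \frac{1}{413647}\right) + \frac{372826}{28231} = \frac{242534}{413647} + \frac{372826}{28231} = \frac{161065333776}{11677668457}$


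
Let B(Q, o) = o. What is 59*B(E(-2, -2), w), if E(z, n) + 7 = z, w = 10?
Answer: 590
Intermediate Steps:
E(z, n) = -7 + z
59*B(E(-2, -2), w) = 59*10 = 590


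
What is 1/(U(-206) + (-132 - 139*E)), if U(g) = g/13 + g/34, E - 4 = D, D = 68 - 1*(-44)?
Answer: -221/3597417 ≈ -6.1433e-5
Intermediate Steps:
D = 112 (D = 68 + 44 = 112)
E = 116 (E = 4 + 112 = 116)
U(g) = 47*g/442 (U(g) = g*(1/13) + g*(1/34) = g/13 + g/34 = 47*g/442)
1/(U(-206) + (-132 - 139*E)) = 1/((47/442)*(-206) + (-132 - 139*116)) = 1/(-4841/221 + (-132 - 16124)) = 1/(-4841/221 - 16256) = 1/(-3597417/221) = -221/3597417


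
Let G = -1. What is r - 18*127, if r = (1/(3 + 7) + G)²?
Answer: -228519/100 ≈ -2285.2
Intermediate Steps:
r = 81/100 (r = (1/(3 + 7) - 1)² = (1/10 - 1)² = (⅒ - 1)² = (-9/10)² = 81/100 ≈ 0.81000)
r - 18*127 = 81/100 - 18*127 = 81/100 - 2286 = -228519/100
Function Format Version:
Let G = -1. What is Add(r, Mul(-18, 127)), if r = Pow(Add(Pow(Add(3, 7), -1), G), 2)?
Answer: Rational(-228519, 100) ≈ -2285.2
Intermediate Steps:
r = Rational(81, 100) (r = Pow(Add(Pow(Add(3, 7), -1), -1), 2) = Pow(Add(Pow(10, -1), -1), 2) = Pow(Add(Rational(1, 10), -1), 2) = Pow(Rational(-9, 10), 2) = Rational(81, 100) ≈ 0.81000)
Add(r, Mul(-18, 127)) = Add(Rational(81, 100), Mul(-18, 127)) = Add(Rational(81, 100), -2286) = Rational(-228519, 100)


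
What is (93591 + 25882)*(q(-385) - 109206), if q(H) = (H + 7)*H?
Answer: 4339737252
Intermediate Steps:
q(H) = H*(7 + H) (q(H) = (7 + H)*H = H*(7 + H))
(93591 + 25882)*(q(-385) - 109206) = (93591 + 25882)*(-385*(7 - 385) - 109206) = 119473*(-385*(-378) - 109206) = 119473*(145530 - 109206) = 119473*36324 = 4339737252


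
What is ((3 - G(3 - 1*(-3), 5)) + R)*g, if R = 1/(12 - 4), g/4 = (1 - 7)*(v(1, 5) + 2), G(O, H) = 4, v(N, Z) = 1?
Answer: 63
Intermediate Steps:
g = -72 (g = 4*((1 - 7)*(1 + 2)) = 4*(-6*3) = 4*(-18) = -72)
R = ⅛ (R = 1/8 = ⅛ ≈ 0.12500)
((3 - G(3 - 1*(-3), 5)) + R)*g = ((3 - 1*4) + ⅛)*(-72) = ((3 - 4) + ⅛)*(-72) = (-1 + ⅛)*(-72) = -7/8*(-72) = 63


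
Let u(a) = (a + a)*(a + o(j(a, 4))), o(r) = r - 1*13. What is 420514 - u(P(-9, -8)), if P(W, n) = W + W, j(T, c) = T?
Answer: 418750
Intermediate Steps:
o(r) = -13 + r (o(r) = r - 13 = -13 + r)
P(W, n) = 2*W
u(a) = 2*a*(-13 + 2*a) (u(a) = (a + a)*(a + (-13 + a)) = (2*a)*(-13 + 2*a) = 2*a*(-13 + 2*a))
420514 - u(P(-9, -8)) = 420514 - 2*2*(-9)*(-13 + 2*(2*(-9))) = 420514 - 2*(-18)*(-13 + 2*(-18)) = 420514 - 2*(-18)*(-13 - 36) = 420514 - 2*(-18)*(-49) = 420514 - 1*1764 = 420514 - 1764 = 418750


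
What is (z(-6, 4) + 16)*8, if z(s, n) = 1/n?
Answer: 130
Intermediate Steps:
(z(-6, 4) + 16)*8 = (1/4 + 16)*8 = (65/4)*8 = 130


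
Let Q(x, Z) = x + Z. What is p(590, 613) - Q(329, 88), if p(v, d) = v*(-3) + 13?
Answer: -2174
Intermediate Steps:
p(v, d) = 13 - 3*v (p(v, d) = -3*v + 13 = 13 - 3*v)
Q(x, Z) = Z + x
p(590, 613) - Q(329, 88) = (13 - 3*590) - (88 + 329) = (13 - 1770) - 1*417 = -1757 - 417 = -2174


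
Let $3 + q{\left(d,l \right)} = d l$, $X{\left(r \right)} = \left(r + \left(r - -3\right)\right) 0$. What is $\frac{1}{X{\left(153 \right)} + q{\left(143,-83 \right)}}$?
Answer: $- \frac{1}{11872} \approx -8.4232 \cdot 10^{-5}$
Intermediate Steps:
$X{\left(r \right)} = 0$ ($X{\left(r \right)} = \left(r + \left(r + 3\right)\right) 0 = \left(r + \left(3 + r\right)\right) 0 = \left(3 + 2 r\right) 0 = 0$)
$q{\left(d,l \right)} = -3 + d l$
$\frac{1}{X{\left(153 \right)} + q{\left(143,-83 \right)}} = \frac{1}{0 + \left(-3 + 143 \left(-83\right)\right)} = \frac{1}{0 - 11872} = \frac{1}{-11872} = - \frac{1}{11872}$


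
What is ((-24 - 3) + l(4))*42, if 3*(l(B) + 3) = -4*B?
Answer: -1484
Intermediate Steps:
l(B) = -3 - 4*B/3 (l(B) = -3 + (-4*B)/3 = -3 - 4*B/3)
((-24 - 3) + l(4))*42 = ((-24 - 3) + (-3 - 4/3*4))*42 = (-27 + (-3 - 16/3))*42 = (-27 - 25/3)*42 = -106/3*42 = -1484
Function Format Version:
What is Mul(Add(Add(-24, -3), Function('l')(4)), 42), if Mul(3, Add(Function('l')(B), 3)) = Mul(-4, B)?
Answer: -1484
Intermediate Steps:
Function('l')(B) = Add(-3, Mul(Rational(-4, 3), B)) (Function('l')(B) = Add(-3, Mul(Rational(1, 3), Mul(-4, B))) = Add(-3, Mul(Rational(-4, 3), B)))
Mul(Add(Add(-24, -3), Function('l')(4)), 42) = Mul(Add(Add(-24, -3), Add(-3, Mul(Rational(-4, 3), 4))), 42) = Mul(Add(-27, Add(-3, Rational(-16, 3))), 42) = Mul(Add(-27, Rational(-25, 3)), 42) = Mul(Rational(-106, 3), 42) = -1484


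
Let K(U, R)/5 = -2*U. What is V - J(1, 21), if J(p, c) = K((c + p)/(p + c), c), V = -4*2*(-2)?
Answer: 26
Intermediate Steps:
V = 16 (V = -8*(-2) = 16)
K(U, R) = -10*U (K(U, R) = 5*(-2*U) = -10*U)
J(p, c) = -10 (J(p, c) = -10*(c + p)/(p + c) = -10*(c + p)/(c + p) = -10*1 = -10)
V - J(1, 21) = 16 - 1*(-10) = 16 + 10 = 26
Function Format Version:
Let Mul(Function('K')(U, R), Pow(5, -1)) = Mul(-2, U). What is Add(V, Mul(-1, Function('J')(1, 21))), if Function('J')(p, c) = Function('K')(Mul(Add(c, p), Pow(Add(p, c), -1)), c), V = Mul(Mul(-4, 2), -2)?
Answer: 26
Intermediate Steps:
V = 16 (V = Mul(-8, -2) = 16)
Function('K')(U, R) = Mul(-10, U) (Function('K')(U, R) = Mul(5, Mul(-2, U)) = Mul(-10, U))
Function('J')(p, c) = -10 (Function('J')(p, c) = Mul(-10, Mul(Add(c, p), Pow(Add(p, c), -1))) = Mul(-10, Mul(Add(c, p), Pow(Add(c, p), -1))) = Mul(-10, 1) = -10)
Add(V, Mul(-1, Function('J')(1, 21))) = Add(16, Mul(-1, -10)) = Add(16, 10) = 26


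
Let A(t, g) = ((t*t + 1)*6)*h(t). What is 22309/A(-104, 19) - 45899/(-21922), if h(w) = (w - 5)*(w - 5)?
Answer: 8848309585759/4226017178091 ≈ 2.0938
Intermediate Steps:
h(w) = (-5 + w)² (h(w) = (-5 + w)*(-5 + w) = (-5 + w)²)
A(t, g) = (-5 + t)²*(6 + 6*t²) (A(t, g) = ((t*t + 1)*6)*(-5 + t)² = ((t² + 1)*6)*(-5 + t)² = ((1 + t²)*6)*(-5 + t)² = (6 + 6*t²)*(-5 + t)² = (-5 + t)²*(6 + 6*t²))
22309/A(-104, 19) - 45899/(-21922) = 22309/((6*(-5 - 104)²*(1 + (-104)²))) - 45899/(-21922) = 22309/((6*(-109)²*(1 + 10816))) - 45899*(-1/21922) = 22309/((6*11881*10817)) + 45899/21922 = 22309/771100662 + 45899/21922 = 8848309585759/4226017178091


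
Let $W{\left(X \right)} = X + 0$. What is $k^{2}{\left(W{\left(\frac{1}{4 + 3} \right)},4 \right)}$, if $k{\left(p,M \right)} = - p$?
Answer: $\frac{1}{49} \approx 0.020408$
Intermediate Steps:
$W{\left(X \right)} = X$
$k^{2}{\left(W{\left(\frac{1}{4 + 3} \right)},4 \right)} = \left(- \frac{1}{4 + 3}\right)^{2} = \left(- \frac{1}{7}\right)^{2} = \frac{1}{49}$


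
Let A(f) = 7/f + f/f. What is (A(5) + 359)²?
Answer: 3265249/25 ≈ 1.3061e+5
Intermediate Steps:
A(f) = 1 + 7/f (A(f) = 7/f + 1 = 1 + 7/f)
(A(5) + 359)² = ((7 + 5)/5 + 359)² = ((⅕)*12 + 359)² = (12/5 + 359)² = (1807/5)² = 3265249/25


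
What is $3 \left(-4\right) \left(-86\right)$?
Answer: $1032$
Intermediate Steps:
$3 \left(-4\right) \left(-86\right) = \left(-12\right) \left(-86\right) = 1032$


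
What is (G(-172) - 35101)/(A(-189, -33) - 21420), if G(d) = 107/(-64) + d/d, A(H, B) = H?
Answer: 2246507/1382976 ≈ 1.6244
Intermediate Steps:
G(d) = -43/64 (G(d) = 107*(-1/64) + 1 = -107/64 + 1 = -43/64)
(G(-172) - 35101)/(A(-189, -33) - 21420) = (-43/64 - 35101)/(-189 - 21420) = -2246507/64/(-21609) = -2246507/64*(-1/21609) = 2246507/1382976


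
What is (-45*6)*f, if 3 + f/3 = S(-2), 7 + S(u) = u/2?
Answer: 8910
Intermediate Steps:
S(u) = -7 + u/2
f = -33 (f = -9 + 3*(-7 + (½)*(-2)) = -9 + 3*(-7 - 1) = -9 + 3*(-8) = -9 - 24 = -33)
(-45*6)*f = -45*6*(-33) = -270*(-33) = 8910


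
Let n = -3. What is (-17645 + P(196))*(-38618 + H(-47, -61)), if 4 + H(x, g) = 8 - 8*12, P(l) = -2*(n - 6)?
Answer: 682341170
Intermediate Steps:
P(l) = 18 (P(l) = -2*(-3 - 6) = -2*(-9) = 18)
H(x, g) = -92 (H(x, g) = -4 + (8 - 8*12) = -4 + (8 - 1*96) = -4 + (8 - 96) = -4 - 88 = -92)
(-17645 + P(196))*(-38618 + H(-47, -61)) = (-17645 + 18)*(-38618 - 92) = -17627*(-38710) = 682341170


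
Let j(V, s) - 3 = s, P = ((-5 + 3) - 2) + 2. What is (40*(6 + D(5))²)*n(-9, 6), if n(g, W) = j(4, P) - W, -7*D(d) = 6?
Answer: -259200/49 ≈ -5289.8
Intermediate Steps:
D(d) = -6/7 (D(d) = -⅐*6 = -6/7)
P = -2 (P = (-2 - 2) + 2 = -4 + 2 = -2)
j(V, s) = 3 + s
n(g, W) = 1 - W (n(g, W) = (3 - 2) - W = 1 - W)
(40*(6 + D(5))²)*n(-9, 6) = (40*(6 - 6/7)²)*(1 - 1*6) = (40*(36/7)²)*(1 - 6) = (40*(1296/49))*(-5) = (51840/49)*(-5) = -259200/49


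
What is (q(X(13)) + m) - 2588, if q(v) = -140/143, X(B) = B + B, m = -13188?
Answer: -2256108/143 ≈ -15777.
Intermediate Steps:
X(B) = 2*B
q(v) = -140/143 (q(v) = -140*1/143 = -140/143)
(q(X(13)) + m) - 2588 = (-140/143 - 13188) - 2588 = -1886024/143 - 2588 = -2256108/143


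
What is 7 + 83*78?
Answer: 6481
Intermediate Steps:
7 + 83*78 = 7 + 6474 = 6481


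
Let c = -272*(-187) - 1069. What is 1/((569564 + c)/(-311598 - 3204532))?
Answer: -3516130/619359 ≈ -5.6770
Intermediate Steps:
c = 49795 (c = 50864 - 1069 = 49795)
1/((569564 + c)/(-311598 - 3204532)) = 1/((569564 + 49795)/(-311598 - 3204532)) = 1/(619359/(-3516130)) = 1/(619359*(-1/3516130)) = 1/(-619359/3516130) = -3516130/619359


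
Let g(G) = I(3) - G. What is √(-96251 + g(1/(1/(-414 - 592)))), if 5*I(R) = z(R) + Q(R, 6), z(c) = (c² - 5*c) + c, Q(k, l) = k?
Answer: I*√95245 ≈ 308.62*I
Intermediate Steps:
z(c) = c² - 4*c
I(R) = R/5 + R*(-4 + R)/5 (I(R) = (R*(-4 + R) + R)/5 = (R + R*(-4 + R))/5 = R/5 + R*(-4 + R)/5)
g(G) = -G (g(G) = (⅕)*3*(-3 + 3) - G = (⅕)*3*0 - G = 0 - G = -G)
√(-96251 + g(1/(1/(-414 - 592)))) = √(-96251 - 1/(1/(-414 - 592))) = √(-96251 - 1/(1/(-1006))) = √(-96251 - 1/(-1/1006)) = √(-96251 - 1*(-1006)) = √(-96251 + 1006) = √(-95245) = I*√95245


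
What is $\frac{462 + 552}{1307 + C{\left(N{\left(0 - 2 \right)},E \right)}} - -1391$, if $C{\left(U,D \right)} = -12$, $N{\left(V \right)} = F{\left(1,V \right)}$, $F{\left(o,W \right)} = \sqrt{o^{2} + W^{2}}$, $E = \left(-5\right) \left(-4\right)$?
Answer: $\frac{1802359}{1295} \approx 1391.8$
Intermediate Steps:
$E = 20$
$F{\left(o,W \right)} = \sqrt{W^{2} + o^{2}}$
$N{\left(V \right)} = \sqrt{1 + V^{2}}$ ($N{\left(V \right)} = \sqrt{V^{2} + 1^{2}} = \sqrt{V^{2} + 1} = \sqrt{1 + V^{2}}$)
$\frac{462 + 552}{1307 + C{\left(N{\left(0 - 2 \right)},E \right)}} - -1391 = \frac{462 + 552}{1307 - 12} - -1391 = \frac{1014}{1295} + 1391 = \frac{1802359}{1295}$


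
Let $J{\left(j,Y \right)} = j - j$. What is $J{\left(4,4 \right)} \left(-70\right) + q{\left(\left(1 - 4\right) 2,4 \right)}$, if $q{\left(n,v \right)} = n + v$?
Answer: $-2$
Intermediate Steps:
$J{\left(j,Y \right)} = 0$
$J{\left(4,4 \right)} \left(-70\right) + q{\left(\left(1 - 4\right) 2,4 \right)} = 0 \left(-70\right) + \left(\left(1 - 4\right) 2 + 4\right) = 0 + \left(\left(-3\right) 2 + 4\right) = 0 + \left(-6 + 4\right) = 0 - 2 = -2$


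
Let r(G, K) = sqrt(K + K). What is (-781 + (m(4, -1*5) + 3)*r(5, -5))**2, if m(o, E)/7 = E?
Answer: 599721 + 49984*I*sqrt(10) ≈ 5.9972e+5 + 1.5806e+5*I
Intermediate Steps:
m(o, E) = 7*E
r(G, K) = sqrt(2)*sqrt(K) (r(G, K) = sqrt(2*K) = sqrt(2)*sqrt(K))
(-781 + (m(4, -1*5) + 3)*r(5, -5))**2 = (-781 + (7*(-1*5) + 3)*(sqrt(2)*sqrt(-5)))**2 = (-781 + (7*(-5) + 3)*(sqrt(2)*(I*sqrt(5))))**2 = (-781 + (-35 + 3)*(I*sqrt(10)))**2 = (-781 - 32*I*sqrt(10))**2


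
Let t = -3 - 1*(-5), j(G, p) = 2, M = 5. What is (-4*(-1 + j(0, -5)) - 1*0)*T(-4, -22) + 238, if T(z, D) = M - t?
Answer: 226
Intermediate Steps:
t = 2 (t = -3 + 5 = 2)
T(z, D) = 3 (T(z, D) = 5 - 1*2 = 5 - 2 = 3)
(-4*(-1 + j(0, -5)) - 1*0)*T(-4, -22) + 238 = (-4*(-1 + 2) - 1*0)*3 + 238 = (-4*1 + 0)*3 + 238 = (-4 + 0)*3 + 238 = -4*3 + 238 = -12 + 238 = 226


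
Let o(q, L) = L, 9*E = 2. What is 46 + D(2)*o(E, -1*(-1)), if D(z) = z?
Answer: 48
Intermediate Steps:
E = 2/9 (E = (⅑)*2 = 2/9 ≈ 0.22222)
46 + D(2)*o(E, -1*(-1)) = 46 + 2*(-1*(-1)) = 46 + 2*1 = 46 + 2 = 48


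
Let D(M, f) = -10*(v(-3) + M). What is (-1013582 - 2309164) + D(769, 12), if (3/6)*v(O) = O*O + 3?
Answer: -3330676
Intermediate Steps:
v(O) = 6 + 2*O**2 (v(O) = 2*(O*O + 3) = 2*(O**2 + 3) = 2*(3 + O**2) = 6 + 2*O**2)
D(M, f) = -240 - 10*M (D(M, f) = -10*((6 + 2*(-3)**2) + M) = -10*((6 + 2*9) + M) = -10*((6 + 18) + M) = -10*(24 + M) = -240 - 10*M)
(-1013582 - 2309164) + D(769, 12) = (-1013582 - 2309164) + (-240 - 10*769) = -3322746 + (-240 - 7690) = -3322746 - 7930 = -3330676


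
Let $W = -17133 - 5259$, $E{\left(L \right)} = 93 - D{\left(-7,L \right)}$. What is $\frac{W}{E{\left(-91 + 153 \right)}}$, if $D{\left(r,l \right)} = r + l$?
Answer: $- \frac{11196}{19} \approx -589.26$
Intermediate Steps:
$D{\left(r,l \right)} = l + r$
$E{\left(L \right)} = 100 - L$ ($E{\left(L \right)} = 93 - \left(L - 7\right) = 93 - \left(-7 + L\right) = 100 - L$)
$W = -22392$ ($W = -17133 - 5259 = -22392$)
$\frac{W}{E{\left(-91 + 153 \right)}} = - \frac{22392}{100 - \left(-91 + 153\right)} = - \frac{22392}{100 - 62} = - \frac{22392}{38} = \left(-22392\right) \frac{1}{38} = - \frac{11196}{19}$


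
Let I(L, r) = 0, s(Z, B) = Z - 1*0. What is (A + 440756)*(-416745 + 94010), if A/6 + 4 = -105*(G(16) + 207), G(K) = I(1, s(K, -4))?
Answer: -100151770670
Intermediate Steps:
s(Z, B) = Z (s(Z, B) = Z + 0 = Z)
G(K) = 0
A = -130434 (A = -24 + 6*(-105*(0 + 207)) = -24 + 6*(-105*207) = -24 + 6*(-21735) = -24 - 130410 = -130434)
(A + 440756)*(-416745 + 94010) = (-130434 + 440756)*(-416745 + 94010) = 310322*(-322735) = -100151770670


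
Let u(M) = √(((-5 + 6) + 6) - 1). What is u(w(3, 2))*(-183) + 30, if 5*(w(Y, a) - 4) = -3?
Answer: 30 - 183*√6 ≈ -418.26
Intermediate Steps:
w(Y, a) = 17/5 (w(Y, a) = 4 + (⅕)*(-3) = 4 - ⅗ = 17/5)
u(M) = √6 (u(M) = √((1 + 6) - 1) = √(7 - 1) = √6)
u(w(3, 2))*(-183) + 30 = √6*(-183) + 30 = -183*√6 + 30 = 30 - 183*√6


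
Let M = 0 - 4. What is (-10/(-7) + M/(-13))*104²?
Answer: 131456/7 ≈ 18779.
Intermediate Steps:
M = -4
(-10/(-7) + M/(-13))*104² = (-10/(-7) - 4/(-13))*104² = (-10*(-⅐) - 4*(-1/13))*10816 = (10/7 + 4/13)*10816 = (158/91)*10816 = 131456/7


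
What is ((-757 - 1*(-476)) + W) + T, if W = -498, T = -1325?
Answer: -2104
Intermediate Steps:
((-757 - 1*(-476)) + W) + T = ((-757 - 1*(-476)) - 498) - 1325 = ((-757 + 476) - 498) - 1325 = (-281 - 498) - 1325 = -779 - 1325 = -2104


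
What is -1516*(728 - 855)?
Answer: 192532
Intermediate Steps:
-1516*(728 - 855) = -1516*(-127) = 192532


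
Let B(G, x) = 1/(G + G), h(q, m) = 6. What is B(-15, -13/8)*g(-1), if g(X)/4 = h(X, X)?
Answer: -4/5 ≈ -0.80000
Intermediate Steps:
B(G, x) = 1/(2*G)
g(X) = 24 (g(X) = 4*6 = 24)
B(-15, -13/8)*g(-1) = ((1/2)/(-15))*24 = ((1/2)*(-1/15))*24 = -1/30*24 = -4/5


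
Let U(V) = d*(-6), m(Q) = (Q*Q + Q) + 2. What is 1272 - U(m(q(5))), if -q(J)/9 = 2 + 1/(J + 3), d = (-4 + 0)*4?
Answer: 1176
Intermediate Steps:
d = -16 (d = -4*4 = -16)
q(J) = -18 - 9/(3 + J) (q(J) = -9*(2 + 1/(J + 3)) = -9*(2 + 1/(3 + J)) = -18 - 9/(3 + J))
m(Q) = 2 + Q + Q² (m(Q) = (Q² + Q) + 2 = (Q + Q²) + 2 = 2 + Q + Q²)
U(V) = 96 (U(V) = -16*(-6) = 96)
1272 - U(m(q(5))) = 1272 - 1*96 = 1272 - 96 = 1176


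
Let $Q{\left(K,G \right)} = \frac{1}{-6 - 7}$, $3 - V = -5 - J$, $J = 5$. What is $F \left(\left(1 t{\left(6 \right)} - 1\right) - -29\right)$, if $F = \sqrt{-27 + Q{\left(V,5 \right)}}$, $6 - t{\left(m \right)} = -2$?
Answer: $\frac{144 i \sqrt{286}}{13} \approx 187.33 i$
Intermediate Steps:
$t{\left(m \right)} = 8$ ($t{\left(m \right)} = 6 - -2 = 6 + 2 = 8$)
$V = 13$ ($V = 3 - \left(-5 - 5\right) = 3 - -10 = 3 + 10 = 13$)
$Q{\left(K,G \right)} = - \frac{1}{13}$ ($Q{\left(K,G \right)} = \frac{1}{-13} = - \frac{1}{13}$)
$F = \frac{4 i \sqrt{286}}{13}$ ($F = \sqrt{-27 - \frac{1}{13}} = \sqrt{- \frac{352}{13}} = \frac{4 i \sqrt{286}}{13} \approx 5.2036 i$)
$F \left(\left(1 t{\left(6 \right)} - 1\right) - -29\right) = \frac{4 i \sqrt{286}}{13} \left(\left(1 \cdot 8 - 1\right) - -29\right) = \frac{4 i \sqrt{286}}{13} \left(\left(8 - 1\right) + 29\right) = \frac{4 i \sqrt{286}}{13} \left(7 + 29\right) = \frac{4 i \sqrt{286}}{13} \cdot 36 = \frac{144 i \sqrt{286}}{13}$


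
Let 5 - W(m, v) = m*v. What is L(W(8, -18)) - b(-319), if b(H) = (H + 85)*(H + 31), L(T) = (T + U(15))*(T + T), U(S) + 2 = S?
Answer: -19116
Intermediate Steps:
U(S) = -2 + S
W(m, v) = 5 - m*v
L(T) = 2*T*(13 + T) (L(T) = (T + (-2 + 15))*(T + T) = (T + 13)*(2*T) = (13 + T)*(2*T) = 2*T*(13 + T))
b(H) = (31 + H)*(85 + H) (b(H) = (85 + H)*(31 + H) = (31 + H)*(85 + H))
L(W(8, -18)) - b(-319) = 2*(5 - 1*8*(-18))*(13 + (5 - 1*8*(-18))) - (2635 + (-319)² + 116*(-319)) = 2*(5 + 144)*(13 + (5 + 144)) - (2635 + 101761 - 37004) = 2*149*(13 + 149) - 1*67392 = 2*149*162 - 67392 = 48276 - 67392 = -19116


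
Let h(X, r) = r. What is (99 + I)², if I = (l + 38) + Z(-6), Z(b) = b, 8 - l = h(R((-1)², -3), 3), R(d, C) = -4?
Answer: 18496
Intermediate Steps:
l = 5 (l = 8 - 1*3 = 8 - 3 = 5)
I = 37 (I = (5 + 38) - 6 = 43 - 6 = 37)
(99 + I)² = (99 + 37)² = 136² = 18496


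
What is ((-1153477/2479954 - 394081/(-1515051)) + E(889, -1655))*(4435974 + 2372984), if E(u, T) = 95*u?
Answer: 1080303664771188826767643/1878628393827 ≈ 5.7505e+11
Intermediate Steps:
((-1153477/2479954 - 394081/(-1515051)) + E(889, -1655))*(4435974 + 2372984) = ((-1153477/2479954 - 394081/(-1515051)) + 95*889)*(4435974 + 2372984) = ((-1153477*1/2479954 - 394081*(-1/1515051)) + 84455)*6808958 = ((-1153477/2479954 + 394081/1515051) + 84455)*6808958 = (-770273730053/3757256787654 + 84455)*6808958 = (317318351727588517/3757256787654)*6808958 = 1080303664771188826767643/1878628393827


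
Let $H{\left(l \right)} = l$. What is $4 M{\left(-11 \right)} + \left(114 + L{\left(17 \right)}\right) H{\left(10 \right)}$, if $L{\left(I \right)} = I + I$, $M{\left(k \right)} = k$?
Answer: $1436$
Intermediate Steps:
$L{\left(I \right)} = 2 I$
$4 M{\left(-11 \right)} + \left(114 + L{\left(17 \right)}\right) H{\left(10 \right)} = 4 \left(-11\right) + \left(114 + 2 \cdot 17\right) 10 = -44 + \left(114 + 34\right) 10 = -44 + 148 \cdot 10 = -44 + 1480 = 1436$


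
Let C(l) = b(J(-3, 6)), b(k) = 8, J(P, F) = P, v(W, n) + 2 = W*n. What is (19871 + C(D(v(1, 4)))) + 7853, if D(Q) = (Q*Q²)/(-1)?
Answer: 27732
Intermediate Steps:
v(W, n) = -2 + W*n
D(Q) = -Q³ (D(Q) = Q³*(-1) = -Q³)
C(l) = 8
(19871 + C(D(v(1, 4)))) + 7853 = (19871 + 8) + 7853 = 19879 + 7853 = 27732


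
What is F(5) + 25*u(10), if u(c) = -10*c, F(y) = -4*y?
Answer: -2520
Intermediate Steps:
F(5) + 25*u(10) = -4*5 + 25*(-10*10) = -20 + 25*(-100) = -20 - 2500 = -2520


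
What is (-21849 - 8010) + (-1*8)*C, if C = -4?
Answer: -29827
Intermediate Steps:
(-21849 - 8010) + (-1*8)*C = (-21849 - 8010) - 1*8*(-4) = -29859 - 8*(-4) = -29859 + 32 = -29827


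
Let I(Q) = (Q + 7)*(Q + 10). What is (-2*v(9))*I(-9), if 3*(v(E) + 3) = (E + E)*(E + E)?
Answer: 420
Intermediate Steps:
I(Q) = (7 + Q)*(10 + Q)
v(E) = -3 + 4*E²/3 (v(E) = -3 + ((E + E)*(E + E))/3 = -3 + ((2*E)*(2*E))/3 = -3 + (4*E²)/3 = -3 + 4*E²/3)
(-2*v(9))*I(-9) = (-2*(-3 + (4/3)*9²))*(70 + (-9)² + 17*(-9)) = (-2*(-3 + (4/3)*81))*(70 + 81 - 153) = -2*(-3 + 108)*(-2) = -2*105*(-2) = -210*(-2) = 420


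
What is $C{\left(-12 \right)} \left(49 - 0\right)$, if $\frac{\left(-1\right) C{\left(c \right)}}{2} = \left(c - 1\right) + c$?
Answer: $2450$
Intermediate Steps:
$C{\left(c \right)} = 2 - 4 c$ ($C{\left(c \right)} = - 2 \left(\left(c - 1\right) + c\right) = - 2 \left(\left(-1 + c\right) + c\right) = - 2 \left(-1 + 2 c\right) = 2 - 4 c$)
$C{\left(-12 \right)} \left(49 - 0\right) = \left(2 - -48\right) \left(49 - 0\right) = \left(2 + 48\right) \left(49 + \left(-6 + 6\right)\right) = 50 \left(49 + 0\right) = 50 \cdot 49 = 2450$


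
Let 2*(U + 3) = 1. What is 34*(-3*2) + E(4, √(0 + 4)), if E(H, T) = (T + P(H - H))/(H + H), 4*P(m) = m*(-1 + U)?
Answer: -815/4 ≈ -203.75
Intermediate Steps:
U = -5/2 (U = -3 + (½)*1 = -3 + ½ = -5/2 ≈ -2.5000)
P(m) = -7*m/8 (P(m) = (m*(-1 - 5/2))/4 = (m*(-7/2))/4 = (-7*m/2)/4 = -7*m/8)
E(H, T) = T/(2*H) (E(H, T) = (T - 7*(H - H)/8)/(H + H) = (T - 7/8*0)/((2*H)) = (T + 0)*(1/(2*H)) = T*(1/(2*H)) = T/(2*H))
34*(-3*2) + E(4, √(0 + 4)) = 34*(-3*2) + (½)*√(0 + 4)/4 = 34*(-6) + (½)*√4*(¼) = -204 + (½)*2*(¼) = -204 + ¼ = -815/4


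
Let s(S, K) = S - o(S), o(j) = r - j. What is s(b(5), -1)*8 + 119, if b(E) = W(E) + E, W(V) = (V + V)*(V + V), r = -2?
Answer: 1815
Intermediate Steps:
o(j) = -2 - j
W(V) = 4*V² (W(V) = (2*V)*(2*V) = 4*V²)
b(E) = E + 4*E² (b(E) = 4*E² + E = E + 4*E²)
s(S, K) = 2 + 2*S (s(S, K) = S - (-2 - S) = S + (2 + S) = 2 + 2*S)
s(b(5), -1)*8 + 119 = (2 + 2*(5*(1 + 4*5)))*8 + 119 = (2 + 2*(5*(1 + 20)))*8 + 119 = (2 + 2*(5*21))*8 + 119 = (2 + 2*105)*8 + 119 = (2 + 210)*8 + 119 = 212*8 + 119 = 1696 + 119 = 1815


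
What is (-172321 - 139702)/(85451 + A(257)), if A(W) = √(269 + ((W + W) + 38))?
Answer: -26662677373/7301872580 + 312023*√821/7301872580 ≈ -3.6503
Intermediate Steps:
A(W) = √(307 + 2*W) (A(W) = √(269 + (2*W + 38)) = √(269 + (38 + 2*W)) = √(307 + 2*W))
(-172321 - 139702)/(85451 + A(257)) = (-172321 - 139702)/(85451 + √(307 + 2*257)) = -312023/(85451 + √(307 + 514)) = -312023/(85451 + √821)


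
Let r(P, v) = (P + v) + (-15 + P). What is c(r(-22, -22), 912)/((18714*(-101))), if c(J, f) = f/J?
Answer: 152/25516539 ≈ 5.9569e-6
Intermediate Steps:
r(P, v) = -15 + v + 2*P
c(r(-22, -22), 912)/((18714*(-101))) = (912/(-15 - 22 + 2*(-22)))/((18714*(-101))) = (912/(-15 - 22 - 44))/(-1890114) = (912/(-81))*(-1/1890114) = (912*(-1/81))*(-1/1890114) = -304/27*(-1/1890114) = 152/25516539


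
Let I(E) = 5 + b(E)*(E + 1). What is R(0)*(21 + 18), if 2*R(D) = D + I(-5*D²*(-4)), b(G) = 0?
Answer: 195/2 ≈ 97.500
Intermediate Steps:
I(E) = 5 (I(E) = 5 + 0*(E + 1) = 5 + 0*(1 + E) = 5 + 0 = 5)
R(D) = 5/2 + D/2 (R(D) = (D + 5)/2 = (5 + D)/2 = 5/2 + D/2)
R(0)*(21 + 18) = (5/2 + (½)*0)*(21 + 18) = (5/2 + 0)*39 = (5/2)*39 = 195/2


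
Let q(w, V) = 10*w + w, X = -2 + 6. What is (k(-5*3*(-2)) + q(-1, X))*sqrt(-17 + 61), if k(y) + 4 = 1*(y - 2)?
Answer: 26*sqrt(11) ≈ 86.232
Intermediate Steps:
X = 4
q(w, V) = 11*w
k(y) = -6 + y (k(y) = -4 + 1*(y - 2) = -4 + 1*(-2 + y) = -4 + (-2 + y) = -6 + y)
(k(-5*3*(-2)) + q(-1, X))*sqrt(-17 + 61) = ((-6 - 5*3*(-2)) + 11*(-1))*sqrt(-17 + 61) = ((-6 - 15*(-2)) - 11)*sqrt(44) = ((-6 + 30) - 11)*(2*sqrt(11)) = (24 - 11)*(2*sqrt(11)) = 13*(2*sqrt(11)) = 26*sqrt(11)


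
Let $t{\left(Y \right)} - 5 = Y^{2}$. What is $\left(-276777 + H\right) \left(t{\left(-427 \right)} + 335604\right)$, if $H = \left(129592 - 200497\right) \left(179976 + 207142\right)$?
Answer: $-14216817267234846$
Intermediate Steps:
$H = -27448601790$ ($H = \left(-70905\right) 387118 = -27448601790$)
$t{\left(Y \right)} = 5 + Y^{2}$
$\left(-276777 + H\right) \left(t{\left(-427 \right)} + 335604\right) = \left(-276777 - 27448601790\right) \left(\left(5 + \left(-427\right)^{2}\right) + 335604\right) = - 27448878567 \left(\left(5 + 182329\right) + 335604\right) = - 27448878567 \left(182334 + 335604\right) = \left(-27448878567\right) 517938 = -14216817267234846$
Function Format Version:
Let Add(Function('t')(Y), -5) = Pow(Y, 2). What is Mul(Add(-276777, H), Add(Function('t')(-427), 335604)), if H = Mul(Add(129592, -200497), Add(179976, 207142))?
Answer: -14216817267234846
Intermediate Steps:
H = -27448601790 (H = Mul(-70905, 387118) = -27448601790)
Function('t')(Y) = Add(5, Pow(Y, 2))
Mul(Add(-276777, H), Add(Function('t')(-427), 335604)) = Mul(Add(-276777, -27448601790), Add(Add(5, Pow(-427, 2)), 335604)) = Mul(-27448878567, Add(Add(5, 182329), 335604)) = Mul(-27448878567, Add(182334, 335604)) = Mul(-27448878567, 517938) = -14216817267234846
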